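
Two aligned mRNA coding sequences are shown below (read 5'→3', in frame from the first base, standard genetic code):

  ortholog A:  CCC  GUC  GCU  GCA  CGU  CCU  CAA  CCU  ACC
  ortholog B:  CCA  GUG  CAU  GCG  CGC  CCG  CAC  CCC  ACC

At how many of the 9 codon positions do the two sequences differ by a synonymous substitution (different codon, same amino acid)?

Codon 1: CCC Pro / CCA Pro — synonymous.
Codon 2: GUC Val / GUG Val — synonymous.
Codon 3: GCU Ala / CAU His — nonsynonymous.
Codon 4: GCA Ala / GCG Ala — synonymous.
Codon 5: CGU Arg / CGC Arg — synonymous.
Codon 6: CCU Pro / CCG Pro — synonymous.
Codon 7: CAA Gln / CAC His — nonsynonymous.
Codon 8: CCU Pro / CCC Pro — synonymous.
Codon 9: ACC Thr / ACC Thr — identical.
Synonymous differences: 6.

6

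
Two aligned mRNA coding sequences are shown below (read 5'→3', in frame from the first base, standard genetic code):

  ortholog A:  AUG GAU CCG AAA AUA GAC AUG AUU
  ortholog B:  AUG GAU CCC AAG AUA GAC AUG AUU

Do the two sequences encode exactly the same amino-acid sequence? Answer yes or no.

yes

Codon 1: AUG Met / AUG Met — identical.
Codon 2: GAU Asp / GAU Asp — identical.
Codon 3: CCG Pro / CCC Pro — synonymous.
Codon 4: AAA Lys / AAG Lys — synonymous.
Codon 5: AUA Ile / AUA Ile — identical.
Codon 6: GAC Asp / GAC Asp — identical.
Codon 7: AUG Met / AUG Met — identical.
Codon 8: AUU Ile / AUU Ile — identical.
Nonsynonymous differences: 0 → same protein.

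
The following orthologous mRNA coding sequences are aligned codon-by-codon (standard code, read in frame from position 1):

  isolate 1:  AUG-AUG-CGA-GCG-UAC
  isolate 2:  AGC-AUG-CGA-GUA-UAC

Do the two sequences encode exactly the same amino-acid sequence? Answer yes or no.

no

Codon 1: AUG Met / AGC Ser — nonsynonymous.
Codon 2: AUG Met / AUG Met — identical.
Codon 3: CGA Arg / CGA Arg — identical.
Codon 4: GCG Ala / GUA Val — nonsynonymous.
Codon 5: UAC Tyr / UAC Tyr — identical.
Nonsynonymous differences: 2 → different protein.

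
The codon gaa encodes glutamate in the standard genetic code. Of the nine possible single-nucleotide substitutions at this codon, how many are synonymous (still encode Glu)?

Position 1: none → 0 synonymous.
Position 2: none → 0 synonymous.
Position 3: GAG → 1 synonymous.
Total: 0 + 0 + 1 = 1.

1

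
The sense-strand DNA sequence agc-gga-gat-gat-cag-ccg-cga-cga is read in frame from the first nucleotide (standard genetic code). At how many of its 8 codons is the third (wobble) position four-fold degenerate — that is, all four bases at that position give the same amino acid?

Codon 1 AGC (Ser): third position 2-fold.
Codon 2 GGA (Gly): third position 4-fold.
Codon 3 GAT (Asp): third position 2-fold.
Codon 4 GAT (Asp): third position 2-fold.
Codon 5 CAG (Gln): third position 2-fold.
Codon 6 CCG (Pro): third position 4-fold.
Codon 7 CGA (Arg): third position 4-fold.
Codon 8 CGA (Arg): third position 4-fold.
Four-fold degenerate third positions: 4.

4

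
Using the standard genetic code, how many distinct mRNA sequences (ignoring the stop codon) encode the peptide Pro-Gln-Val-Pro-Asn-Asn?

Pro: 4 codons.
Gln: 2 codons.
Val: 4 codons.
Pro: 4 codons.
Asn: 2 codons.
Asn: 2 codons.
4 × 2 × 4 × 4 × 2 × 2 = 512.

512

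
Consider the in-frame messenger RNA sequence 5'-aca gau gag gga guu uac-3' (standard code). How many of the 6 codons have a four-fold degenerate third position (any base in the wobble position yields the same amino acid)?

3

Codon 1 ACA (Thr): third position 4-fold.
Codon 2 GAU (Asp): third position 2-fold.
Codon 3 GAG (Glu): third position 2-fold.
Codon 4 GGA (Gly): third position 4-fold.
Codon 5 GUU (Val): third position 4-fold.
Codon 6 UAC (Tyr): third position 2-fold.
Four-fold degenerate third positions: 3.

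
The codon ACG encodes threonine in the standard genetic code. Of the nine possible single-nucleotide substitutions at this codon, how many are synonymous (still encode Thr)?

Position 1: none → 0 synonymous.
Position 2: none → 0 synonymous.
Position 3: ACU, ACC, ACA → 3 synonymous.
Total: 0 + 0 + 3 = 3.

3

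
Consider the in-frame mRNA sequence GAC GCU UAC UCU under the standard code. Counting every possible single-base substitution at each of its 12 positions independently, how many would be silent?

Codon 1 (GAC, Asp): 1 synonymous substitution.
Codon 2 (GCU, Ala): 3 synonymous substitutions.
Codon 3 (UAC, Tyr): 1 synonymous substitution.
Codon 4 (UCU, Ser): 3 synonymous substitutions.
Total: 1 + 3 + 1 + 3 = 8.

8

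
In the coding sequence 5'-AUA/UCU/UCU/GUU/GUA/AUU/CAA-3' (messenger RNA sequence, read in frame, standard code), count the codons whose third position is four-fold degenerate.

4

Codon 1 AUA (Ile): third position 3-fold.
Codon 2 UCU (Ser): third position 4-fold.
Codon 3 UCU (Ser): third position 4-fold.
Codon 4 GUU (Val): third position 4-fold.
Codon 5 GUA (Val): third position 4-fold.
Codon 6 AUU (Ile): third position 3-fold.
Codon 7 CAA (Gln): third position 2-fold.
Four-fold degenerate third positions: 4.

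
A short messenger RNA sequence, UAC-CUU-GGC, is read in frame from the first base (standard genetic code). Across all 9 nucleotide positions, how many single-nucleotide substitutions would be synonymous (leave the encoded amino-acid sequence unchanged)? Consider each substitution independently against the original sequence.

7

Codon 1 (UAC, Tyr): 1 synonymous substitution.
Codon 2 (CUU, Leu): 3 synonymous substitutions.
Codon 3 (GGC, Gly): 3 synonymous substitutions.
Total: 1 + 3 + 3 = 7.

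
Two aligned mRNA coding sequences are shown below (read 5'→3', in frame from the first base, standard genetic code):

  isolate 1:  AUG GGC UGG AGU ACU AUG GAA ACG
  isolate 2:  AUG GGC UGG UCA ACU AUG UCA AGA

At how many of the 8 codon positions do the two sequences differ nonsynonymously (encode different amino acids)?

Codon 1: AUG Met / AUG Met — identical.
Codon 2: GGC Gly / GGC Gly — identical.
Codon 3: UGG Trp / UGG Trp — identical.
Codon 4: AGU Ser / UCA Ser — synonymous.
Codon 5: ACU Thr / ACU Thr — identical.
Codon 6: AUG Met / AUG Met — identical.
Codon 7: GAA Glu / UCA Ser — nonsynonymous.
Codon 8: ACG Thr / AGA Arg — nonsynonymous.
Nonsynonymous differences: 2.

2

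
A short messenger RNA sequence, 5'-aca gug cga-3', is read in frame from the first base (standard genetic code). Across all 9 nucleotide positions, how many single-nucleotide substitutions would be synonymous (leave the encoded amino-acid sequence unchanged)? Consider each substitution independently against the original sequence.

Codon 1 (ACA, Thr): 3 synonymous substitutions.
Codon 2 (GUG, Val): 3 synonymous substitutions.
Codon 3 (CGA, Arg): 4 synonymous substitutions.
Total: 3 + 3 + 4 = 10.

10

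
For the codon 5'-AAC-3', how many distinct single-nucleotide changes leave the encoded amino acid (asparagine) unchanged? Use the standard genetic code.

1

Position 1: none → 0 synonymous.
Position 2: none → 0 synonymous.
Position 3: AAU → 1 synonymous.
Total: 0 + 0 + 1 = 1.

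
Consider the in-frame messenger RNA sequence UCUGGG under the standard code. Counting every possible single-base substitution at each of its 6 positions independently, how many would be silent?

6

Codon 1 (UCU, Ser): 3 synonymous substitutions.
Codon 2 (GGG, Gly): 3 synonymous substitutions.
Total: 3 + 3 = 6.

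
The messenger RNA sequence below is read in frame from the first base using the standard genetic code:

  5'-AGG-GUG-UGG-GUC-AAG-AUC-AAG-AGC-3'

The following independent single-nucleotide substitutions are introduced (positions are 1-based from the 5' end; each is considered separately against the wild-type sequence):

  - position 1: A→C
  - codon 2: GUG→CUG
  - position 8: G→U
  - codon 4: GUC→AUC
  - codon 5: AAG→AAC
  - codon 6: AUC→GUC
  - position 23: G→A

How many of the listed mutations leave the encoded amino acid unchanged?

1

Codon 1: AGG (Arg) → CGG (Arg) — synonymous.
Codon 2: GUG (Val) → CUG (Leu) — missense.
Codon 3: UGG (Trp) → UUG (Leu) — missense.
Codon 4: GUC (Val) → AUC (Ile) — missense.
Codon 5: AAG (Lys) → AAC (Asn) — missense.
Codon 6: AUC (Ile) → GUC (Val) — missense.
Codon 8: AGC (Ser) → AAC (Asn) — missense.
Synonymous: 1 of 7.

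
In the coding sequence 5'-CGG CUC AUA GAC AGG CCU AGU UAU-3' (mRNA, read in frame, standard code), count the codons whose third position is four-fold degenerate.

Codon 1 CGG (Arg): third position 4-fold.
Codon 2 CUC (Leu): third position 4-fold.
Codon 3 AUA (Ile): third position 3-fold.
Codon 4 GAC (Asp): third position 2-fold.
Codon 5 AGG (Arg): third position 2-fold.
Codon 6 CCU (Pro): third position 4-fold.
Codon 7 AGU (Ser): third position 2-fold.
Codon 8 UAU (Tyr): third position 2-fold.
Four-fold degenerate third positions: 3.

3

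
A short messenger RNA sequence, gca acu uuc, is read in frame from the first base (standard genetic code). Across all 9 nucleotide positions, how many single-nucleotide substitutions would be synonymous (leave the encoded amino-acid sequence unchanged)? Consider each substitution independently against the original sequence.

7

Codon 1 (GCA, Ala): 3 synonymous substitutions.
Codon 2 (ACU, Thr): 3 synonymous substitutions.
Codon 3 (UUC, Phe): 1 synonymous substitution.
Total: 3 + 3 + 1 = 7.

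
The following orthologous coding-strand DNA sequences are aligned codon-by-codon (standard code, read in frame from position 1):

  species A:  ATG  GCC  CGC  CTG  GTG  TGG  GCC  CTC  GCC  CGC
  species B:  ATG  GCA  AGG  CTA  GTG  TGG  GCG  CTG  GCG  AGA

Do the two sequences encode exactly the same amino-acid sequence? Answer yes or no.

yes

Codon 1: ATG Met / ATG Met — identical.
Codon 2: GCC Ala / GCA Ala — synonymous.
Codon 3: CGC Arg / AGG Arg — synonymous.
Codon 4: CTG Leu / CTA Leu — synonymous.
Codon 5: GTG Val / GTG Val — identical.
Codon 6: TGG Trp / TGG Trp — identical.
Codon 7: GCC Ala / GCG Ala — synonymous.
Codon 8: CTC Leu / CTG Leu — synonymous.
Codon 9: GCC Ala / GCG Ala — synonymous.
Codon 10: CGC Arg / AGA Arg — synonymous.
Nonsynonymous differences: 0 → same protein.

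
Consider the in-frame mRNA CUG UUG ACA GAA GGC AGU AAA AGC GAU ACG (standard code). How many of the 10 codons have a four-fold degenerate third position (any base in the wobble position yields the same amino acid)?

Codon 1 CUG (Leu): third position 4-fold.
Codon 2 UUG (Leu): third position 2-fold.
Codon 3 ACA (Thr): third position 4-fold.
Codon 4 GAA (Glu): third position 2-fold.
Codon 5 GGC (Gly): third position 4-fold.
Codon 6 AGU (Ser): third position 2-fold.
Codon 7 AAA (Lys): third position 2-fold.
Codon 8 AGC (Ser): third position 2-fold.
Codon 9 GAU (Asp): third position 2-fold.
Codon 10 ACG (Thr): third position 4-fold.
Four-fold degenerate third positions: 4.

4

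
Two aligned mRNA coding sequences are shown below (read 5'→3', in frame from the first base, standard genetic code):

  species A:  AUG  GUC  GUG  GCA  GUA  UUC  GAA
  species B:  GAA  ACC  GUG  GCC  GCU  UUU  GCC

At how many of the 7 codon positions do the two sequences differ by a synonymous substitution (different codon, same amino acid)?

Codon 1: AUG Met / GAA Glu — nonsynonymous.
Codon 2: GUC Val / ACC Thr — nonsynonymous.
Codon 3: GUG Val / GUG Val — identical.
Codon 4: GCA Ala / GCC Ala — synonymous.
Codon 5: GUA Val / GCU Ala — nonsynonymous.
Codon 6: UUC Phe / UUU Phe — synonymous.
Codon 7: GAA Glu / GCC Ala — nonsynonymous.
Synonymous differences: 2.

2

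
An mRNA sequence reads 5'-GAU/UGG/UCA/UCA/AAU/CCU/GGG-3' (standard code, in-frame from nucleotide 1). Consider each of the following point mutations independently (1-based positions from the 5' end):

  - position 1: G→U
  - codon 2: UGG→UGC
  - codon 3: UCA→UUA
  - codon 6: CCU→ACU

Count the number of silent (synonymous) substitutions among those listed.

0

Codon 1: GAU (Asp) → UAU (Tyr) — missense.
Codon 2: UGG (Trp) → UGC (Cys) — missense.
Codon 3: UCA (Ser) → UUA (Leu) — missense.
Codon 6: CCU (Pro) → ACU (Thr) — missense.
Synonymous: 0 of 4.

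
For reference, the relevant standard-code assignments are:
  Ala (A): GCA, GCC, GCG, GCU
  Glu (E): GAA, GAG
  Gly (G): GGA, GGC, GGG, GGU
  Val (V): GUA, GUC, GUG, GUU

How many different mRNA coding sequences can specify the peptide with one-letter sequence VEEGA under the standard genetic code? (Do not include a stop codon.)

256

Val: 4 codons.
Glu: 2 codons.
Glu: 2 codons.
Gly: 4 codons.
Ala: 4 codons.
4 × 2 × 2 × 4 × 4 = 256.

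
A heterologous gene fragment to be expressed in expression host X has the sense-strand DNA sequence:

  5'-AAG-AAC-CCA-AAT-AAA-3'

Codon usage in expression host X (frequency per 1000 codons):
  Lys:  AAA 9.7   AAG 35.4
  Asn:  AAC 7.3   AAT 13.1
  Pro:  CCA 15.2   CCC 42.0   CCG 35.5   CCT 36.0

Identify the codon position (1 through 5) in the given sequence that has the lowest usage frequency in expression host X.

2

Codon 1 AAG (Lys): 35.4 per 1000.
Codon 2 AAC (Asn): 7.3 per 1000.
Codon 3 CCA (Pro): 15.2 per 1000.
Codon 4 AAT (Asn): 13.1 per 1000.
Codon 5 AAA (Lys): 9.7 per 1000.
Lowest frequency is 7.3 at codon 2.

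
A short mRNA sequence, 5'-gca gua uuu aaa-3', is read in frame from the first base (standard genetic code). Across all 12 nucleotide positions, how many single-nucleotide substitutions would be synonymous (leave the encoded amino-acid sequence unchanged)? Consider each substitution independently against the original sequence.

Codon 1 (GCA, Ala): 3 synonymous substitutions.
Codon 2 (GUA, Val): 3 synonymous substitutions.
Codon 3 (UUU, Phe): 1 synonymous substitution.
Codon 4 (AAA, Lys): 1 synonymous substitution.
Total: 3 + 3 + 1 + 1 = 8.

8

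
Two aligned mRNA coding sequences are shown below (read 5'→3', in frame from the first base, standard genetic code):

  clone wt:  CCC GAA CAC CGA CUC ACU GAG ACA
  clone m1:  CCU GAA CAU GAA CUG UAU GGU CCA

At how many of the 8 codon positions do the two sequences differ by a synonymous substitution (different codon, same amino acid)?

3

Codon 1: CCC Pro / CCU Pro — synonymous.
Codon 2: GAA Glu / GAA Glu — identical.
Codon 3: CAC His / CAU His — synonymous.
Codon 4: CGA Arg / GAA Glu — nonsynonymous.
Codon 5: CUC Leu / CUG Leu — synonymous.
Codon 6: ACU Thr / UAU Tyr — nonsynonymous.
Codon 7: GAG Glu / GGU Gly — nonsynonymous.
Codon 8: ACA Thr / CCA Pro — nonsynonymous.
Synonymous differences: 3.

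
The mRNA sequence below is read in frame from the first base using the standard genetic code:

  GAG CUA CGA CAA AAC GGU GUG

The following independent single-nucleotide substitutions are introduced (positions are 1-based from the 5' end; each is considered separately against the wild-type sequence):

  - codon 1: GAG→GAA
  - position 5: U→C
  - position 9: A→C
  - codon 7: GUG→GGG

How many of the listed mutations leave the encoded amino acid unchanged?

Codon 1: GAG (Glu) → GAA (Glu) — synonymous.
Codon 2: CUA (Leu) → CCA (Pro) — missense.
Codon 3: CGA (Arg) → CGC (Arg) — synonymous.
Codon 7: GUG (Val) → GGG (Gly) — missense.
Synonymous: 2 of 4.

2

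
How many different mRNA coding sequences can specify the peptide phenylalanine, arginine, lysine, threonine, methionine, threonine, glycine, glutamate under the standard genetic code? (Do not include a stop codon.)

3072

Phe: 2 codons.
Arg: 6 codons.
Lys: 2 codons.
Thr: 4 codons.
Met: 1 codon.
Thr: 4 codons.
Gly: 4 codons.
Glu: 2 codons.
2 × 6 × 2 × 4 × 1 × 4 × 4 × 2 = 3072.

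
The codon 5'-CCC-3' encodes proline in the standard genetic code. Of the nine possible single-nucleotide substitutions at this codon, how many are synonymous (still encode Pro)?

3

Position 1: none → 0 synonymous.
Position 2: none → 0 synonymous.
Position 3: CCT, CCA, CCG → 3 synonymous.
Total: 0 + 0 + 3 = 3.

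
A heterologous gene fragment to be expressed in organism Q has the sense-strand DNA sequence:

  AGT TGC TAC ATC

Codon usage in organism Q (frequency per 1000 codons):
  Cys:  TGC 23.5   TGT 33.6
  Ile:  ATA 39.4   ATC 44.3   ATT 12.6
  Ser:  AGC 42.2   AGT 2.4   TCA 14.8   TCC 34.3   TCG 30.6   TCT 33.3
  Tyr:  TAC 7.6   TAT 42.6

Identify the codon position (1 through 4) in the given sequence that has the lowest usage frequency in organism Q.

1

Codon 1 AGT (Ser): 2.4 per 1000.
Codon 2 TGC (Cys): 23.5 per 1000.
Codon 3 TAC (Tyr): 7.6 per 1000.
Codon 4 ATC (Ile): 44.3 per 1000.
Lowest frequency is 2.4 at codon 1.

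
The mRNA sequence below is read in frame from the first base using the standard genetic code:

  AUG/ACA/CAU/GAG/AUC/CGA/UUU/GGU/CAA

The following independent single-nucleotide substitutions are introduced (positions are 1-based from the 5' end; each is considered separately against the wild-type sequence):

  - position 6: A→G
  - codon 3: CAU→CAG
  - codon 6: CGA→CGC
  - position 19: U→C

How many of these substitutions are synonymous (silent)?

2

Codon 2: ACA (Thr) → ACG (Thr) — synonymous.
Codon 3: CAU (His) → CAG (Gln) — missense.
Codon 6: CGA (Arg) → CGC (Arg) — synonymous.
Codon 7: UUU (Phe) → CUU (Leu) — missense.
Synonymous: 2 of 4.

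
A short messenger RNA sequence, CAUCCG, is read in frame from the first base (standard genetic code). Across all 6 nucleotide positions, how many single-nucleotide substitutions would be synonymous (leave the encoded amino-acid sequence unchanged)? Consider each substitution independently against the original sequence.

4

Codon 1 (CAU, His): 1 synonymous substitution.
Codon 2 (CCG, Pro): 3 synonymous substitutions.
Total: 1 + 3 = 4.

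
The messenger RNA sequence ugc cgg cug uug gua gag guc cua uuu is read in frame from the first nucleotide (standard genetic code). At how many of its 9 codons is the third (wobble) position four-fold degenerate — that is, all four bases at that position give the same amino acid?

5

Codon 1 UGC (Cys): third position 2-fold.
Codon 2 CGG (Arg): third position 4-fold.
Codon 3 CUG (Leu): third position 4-fold.
Codon 4 UUG (Leu): third position 2-fold.
Codon 5 GUA (Val): third position 4-fold.
Codon 6 GAG (Glu): third position 2-fold.
Codon 7 GUC (Val): third position 4-fold.
Codon 8 CUA (Leu): third position 4-fold.
Codon 9 UUU (Phe): third position 2-fold.
Four-fold degenerate third positions: 5.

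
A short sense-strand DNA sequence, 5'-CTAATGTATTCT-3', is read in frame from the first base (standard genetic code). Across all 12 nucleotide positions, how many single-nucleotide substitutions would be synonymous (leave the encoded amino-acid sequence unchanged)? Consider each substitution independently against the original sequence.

8

Codon 1 (CTA, Leu): 4 synonymous substitutions.
Codon 2 (ATG, Met): 0 synonymous substitutions.
Codon 3 (TAT, Tyr): 1 synonymous substitution.
Codon 4 (TCT, Ser): 3 synonymous substitutions.
Total: 4 + 0 + 1 + 3 = 8.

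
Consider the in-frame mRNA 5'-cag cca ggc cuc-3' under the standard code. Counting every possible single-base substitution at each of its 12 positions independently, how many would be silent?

Codon 1 (CAG, Gln): 1 synonymous substitution.
Codon 2 (CCA, Pro): 3 synonymous substitutions.
Codon 3 (GGC, Gly): 3 synonymous substitutions.
Codon 4 (CUC, Leu): 3 synonymous substitutions.
Total: 1 + 3 + 3 + 3 = 10.

10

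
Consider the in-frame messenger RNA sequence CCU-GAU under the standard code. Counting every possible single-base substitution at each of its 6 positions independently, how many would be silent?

Codon 1 (CCU, Pro): 3 synonymous substitutions.
Codon 2 (GAU, Asp): 1 synonymous substitution.
Total: 3 + 1 = 4.

4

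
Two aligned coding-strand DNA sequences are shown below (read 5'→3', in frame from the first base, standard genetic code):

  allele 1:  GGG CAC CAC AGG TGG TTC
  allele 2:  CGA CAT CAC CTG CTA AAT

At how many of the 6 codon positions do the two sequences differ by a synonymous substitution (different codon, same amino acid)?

Codon 1: GGG Gly / CGA Arg — nonsynonymous.
Codon 2: CAC His / CAT His — synonymous.
Codon 3: CAC His / CAC His — identical.
Codon 4: AGG Arg / CTG Leu — nonsynonymous.
Codon 5: TGG Trp / CTA Leu — nonsynonymous.
Codon 6: TTC Phe / AAT Asn — nonsynonymous.
Synonymous differences: 1.

1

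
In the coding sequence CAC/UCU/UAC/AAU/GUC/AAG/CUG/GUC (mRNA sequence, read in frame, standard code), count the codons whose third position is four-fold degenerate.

4

Codon 1 CAC (His): third position 2-fold.
Codon 2 UCU (Ser): third position 4-fold.
Codon 3 UAC (Tyr): third position 2-fold.
Codon 4 AAU (Asn): third position 2-fold.
Codon 5 GUC (Val): third position 4-fold.
Codon 6 AAG (Lys): third position 2-fold.
Codon 7 CUG (Leu): third position 4-fold.
Codon 8 GUC (Val): third position 4-fold.
Four-fold degenerate third positions: 4.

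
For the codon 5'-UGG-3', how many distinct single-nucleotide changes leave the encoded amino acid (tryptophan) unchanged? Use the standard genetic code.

Position 1: none → 0 synonymous.
Position 2: none → 0 synonymous.
Position 3: none → 0 synonymous.
Total: 0 + 0 + 0 = 0.

0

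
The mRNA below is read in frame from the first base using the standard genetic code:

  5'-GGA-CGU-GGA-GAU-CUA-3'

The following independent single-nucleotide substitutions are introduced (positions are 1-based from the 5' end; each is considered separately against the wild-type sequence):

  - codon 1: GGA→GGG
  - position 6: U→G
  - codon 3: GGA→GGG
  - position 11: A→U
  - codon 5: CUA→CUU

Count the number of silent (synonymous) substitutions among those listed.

4

Codon 1: GGA (Gly) → GGG (Gly) — synonymous.
Codon 2: CGU (Arg) → CGG (Arg) — synonymous.
Codon 3: GGA (Gly) → GGG (Gly) — synonymous.
Codon 4: GAU (Asp) → GUU (Val) — missense.
Codon 5: CUA (Leu) → CUU (Leu) — synonymous.
Synonymous: 4 of 5.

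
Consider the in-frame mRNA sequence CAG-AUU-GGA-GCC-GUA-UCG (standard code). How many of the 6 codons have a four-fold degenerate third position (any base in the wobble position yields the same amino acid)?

4

Codon 1 CAG (Gln): third position 2-fold.
Codon 2 AUU (Ile): third position 3-fold.
Codon 3 GGA (Gly): third position 4-fold.
Codon 4 GCC (Ala): third position 4-fold.
Codon 5 GUA (Val): third position 4-fold.
Codon 6 UCG (Ser): third position 4-fold.
Four-fold degenerate third positions: 4.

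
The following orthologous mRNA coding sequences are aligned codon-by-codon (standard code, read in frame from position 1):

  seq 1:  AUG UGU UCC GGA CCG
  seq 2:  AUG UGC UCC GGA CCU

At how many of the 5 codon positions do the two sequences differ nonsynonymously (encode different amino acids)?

Codon 1: AUG Met / AUG Met — identical.
Codon 2: UGU Cys / UGC Cys — synonymous.
Codon 3: UCC Ser / UCC Ser — identical.
Codon 4: GGA Gly / GGA Gly — identical.
Codon 5: CCG Pro / CCU Pro — synonymous.
Nonsynonymous differences: 0.

0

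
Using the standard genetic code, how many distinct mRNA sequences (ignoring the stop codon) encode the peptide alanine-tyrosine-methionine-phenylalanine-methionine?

16

Ala: 4 codons.
Tyr: 2 codons.
Met: 1 codon.
Phe: 2 codons.
Met: 1 codon.
4 × 2 × 1 × 2 × 1 = 16.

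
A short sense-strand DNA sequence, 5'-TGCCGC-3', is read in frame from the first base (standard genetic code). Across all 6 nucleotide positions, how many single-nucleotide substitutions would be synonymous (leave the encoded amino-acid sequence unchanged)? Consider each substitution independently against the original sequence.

Codon 1 (TGC, Cys): 1 synonymous substitution.
Codon 2 (CGC, Arg): 3 synonymous substitutions.
Total: 1 + 3 = 4.

4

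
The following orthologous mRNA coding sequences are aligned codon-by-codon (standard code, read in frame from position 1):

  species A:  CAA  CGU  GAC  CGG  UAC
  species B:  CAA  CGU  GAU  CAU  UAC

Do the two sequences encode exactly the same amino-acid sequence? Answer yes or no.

no

Codon 1: CAA Gln / CAA Gln — identical.
Codon 2: CGU Arg / CGU Arg — identical.
Codon 3: GAC Asp / GAU Asp — synonymous.
Codon 4: CGG Arg / CAU His — nonsynonymous.
Codon 5: UAC Tyr / UAC Tyr — identical.
Nonsynonymous differences: 1 → different protein.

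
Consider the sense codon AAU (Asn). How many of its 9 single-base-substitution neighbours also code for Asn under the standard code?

Position 1: none → 0 synonymous.
Position 2: none → 0 synonymous.
Position 3: AAC → 1 synonymous.
Total: 0 + 0 + 1 = 1.

1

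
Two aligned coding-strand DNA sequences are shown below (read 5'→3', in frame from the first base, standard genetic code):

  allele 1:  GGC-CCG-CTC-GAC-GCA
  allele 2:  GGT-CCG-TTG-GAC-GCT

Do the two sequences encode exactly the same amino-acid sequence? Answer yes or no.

yes

Codon 1: GGC Gly / GGT Gly — synonymous.
Codon 2: CCG Pro / CCG Pro — identical.
Codon 3: CTC Leu / TTG Leu — synonymous.
Codon 4: GAC Asp / GAC Asp — identical.
Codon 5: GCA Ala / GCT Ala — synonymous.
Nonsynonymous differences: 0 → same protein.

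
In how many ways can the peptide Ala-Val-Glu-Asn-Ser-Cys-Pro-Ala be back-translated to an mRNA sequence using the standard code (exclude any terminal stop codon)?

Ala: 4 codons.
Val: 4 codons.
Glu: 2 codons.
Asn: 2 codons.
Ser: 6 codons.
Cys: 2 codons.
Pro: 4 codons.
Ala: 4 codons.
4 × 4 × 2 × 2 × 6 × 2 × 4 × 4 = 12288.

12288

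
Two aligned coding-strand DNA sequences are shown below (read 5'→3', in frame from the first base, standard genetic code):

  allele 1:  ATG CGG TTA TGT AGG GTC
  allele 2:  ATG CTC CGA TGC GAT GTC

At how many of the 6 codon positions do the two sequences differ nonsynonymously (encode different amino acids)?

Codon 1: ATG Met / ATG Met — identical.
Codon 2: CGG Arg / CTC Leu — nonsynonymous.
Codon 3: TTA Leu / CGA Arg — nonsynonymous.
Codon 4: TGT Cys / TGC Cys — synonymous.
Codon 5: AGG Arg / GAT Asp — nonsynonymous.
Codon 6: GTC Val / GTC Val — identical.
Nonsynonymous differences: 3.

3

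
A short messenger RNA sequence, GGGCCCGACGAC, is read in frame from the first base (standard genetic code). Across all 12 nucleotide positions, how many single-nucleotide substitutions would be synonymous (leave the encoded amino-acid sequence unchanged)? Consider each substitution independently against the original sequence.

8

Codon 1 (GGG, Gly): 3 synonymous substitutions.
Codon 2 (CCC, Pro): 3 synonymous substitutions.
Codon 3 (GAC, Asp): 1 synonymous substitution.
Codon 4 (GAC, Asp): 1 synonymous substitution.
Total: 3 + 3 + 1 + 1 = 8.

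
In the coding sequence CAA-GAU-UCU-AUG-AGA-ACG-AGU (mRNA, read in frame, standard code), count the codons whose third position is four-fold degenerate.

Codon 1 CAA (Gln): third position 2-fold.
Codon 2 GAU (Asp): third position 2-fold.
Codon 3 UCU (Ser): third position 4-fold.
Codon 4 AUG (Met): third position 1-fold.
Codon 5 AGA (Arg): third position 2-fold.
Codon 6 ACG (Thr): third position 4-fold.
Codon 7 AGU (Ser): third position 2-fold.
Four-fold degenerate third positions: 2.

2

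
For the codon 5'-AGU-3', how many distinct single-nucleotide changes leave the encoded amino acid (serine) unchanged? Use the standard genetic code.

Position 1: none → 0 synonymous.
Position 2: none → 0 synonymous.
Position 3: AGC → 1 synonymous.
Total: 0 + 0 + 1 = 1.

1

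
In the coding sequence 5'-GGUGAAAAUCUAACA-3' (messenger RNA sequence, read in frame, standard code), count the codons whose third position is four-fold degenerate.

Codon 1 GGU (Gly): third position 4-fold.
Codon 2 GAA (Glu): third position 2-fold.
Codon 3 AAU (Asn): third position 2-fold.
Codon 4 CUA (Leu): third position 4-fold.
Codon 5 ACA (Thr): third position 4-fold.
Four-fold degenerate third positions: 3.

3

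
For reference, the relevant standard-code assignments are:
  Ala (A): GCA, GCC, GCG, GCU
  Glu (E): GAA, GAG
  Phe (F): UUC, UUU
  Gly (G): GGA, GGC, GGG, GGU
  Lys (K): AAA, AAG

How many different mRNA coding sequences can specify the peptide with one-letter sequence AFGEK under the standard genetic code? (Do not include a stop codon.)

Ala: 4 codons.
Phe: 2 codons.
Gly: 4 codons.
Glu: 2 codons.
Lys: 2 codons.
4 × 2 × 4 × 2 × 2 = 128.

128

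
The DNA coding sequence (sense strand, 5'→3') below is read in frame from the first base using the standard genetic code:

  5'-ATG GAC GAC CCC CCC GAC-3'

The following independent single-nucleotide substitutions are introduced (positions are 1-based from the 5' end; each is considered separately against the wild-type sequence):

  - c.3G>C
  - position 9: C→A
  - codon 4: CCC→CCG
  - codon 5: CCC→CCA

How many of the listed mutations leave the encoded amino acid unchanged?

Codon 1: ATG (Met) → ATC (Ile) — missense.
Codon 3: GAC (Asp) → GAA (Glu) — missense.
Codon 4: CCC (Pro) → CCG (Pro) — synonymous.
Codon 5: CCC (Pro) → CCA (Pro) — synonymous.
Synonymous: 2 of 4.

2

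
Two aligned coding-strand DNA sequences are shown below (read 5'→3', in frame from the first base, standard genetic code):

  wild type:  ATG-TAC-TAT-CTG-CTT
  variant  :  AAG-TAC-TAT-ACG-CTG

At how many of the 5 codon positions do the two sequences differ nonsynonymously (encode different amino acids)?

2

Codon 1: ATG Met / AAG Lys — nonsynonymous.
Codon 2: TAC Tyr / TAC Tyr — identical.
Codon 3: TAT Tyr / TAT Tyr — identical.
Codon 4: CTG Leu / ACG Thr — nonsynonymous.
Codon 5: CTT Leu / CTG Leu — synonymous.
Nonsynonymous differences: 2.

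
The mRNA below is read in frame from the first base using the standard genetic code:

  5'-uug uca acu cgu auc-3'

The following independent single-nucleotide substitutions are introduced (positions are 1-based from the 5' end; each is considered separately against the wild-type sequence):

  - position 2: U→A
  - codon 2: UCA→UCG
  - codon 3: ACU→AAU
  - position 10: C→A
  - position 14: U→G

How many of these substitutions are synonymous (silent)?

1

Codon 1: UUG (Leu) → UAG (Stop) — nonsense.
Codon 2: UCA (Ser) → UCG (Ser) — synonymous.
Codon 3: ACU (Thr) → AAU (Asn) — missense.
Codon 4: CGU (Arg) → AGU (Ser) — missense.
Codon 5: AUC (Ile) → AGC (Ser) — missense.
Synonymous: 1 of 5.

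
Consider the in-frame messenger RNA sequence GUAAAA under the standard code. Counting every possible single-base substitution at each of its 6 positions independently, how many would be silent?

Codon 1 (GUA, Val): 3 synonymous substitutions.
Codon 2 (AAA, Lys): 1 synonymous substitution.
Total: 3 + 1 = 4.

4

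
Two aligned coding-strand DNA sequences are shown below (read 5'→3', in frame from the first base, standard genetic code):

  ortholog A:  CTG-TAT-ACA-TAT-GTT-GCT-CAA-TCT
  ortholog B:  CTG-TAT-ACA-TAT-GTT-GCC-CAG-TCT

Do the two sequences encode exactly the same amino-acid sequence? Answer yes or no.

yes

Codon 1: CTG Leu / CTG Leu — identical.
Codon 2: TAT Tyr / TAT Tyr — identical.
Codon 3: ACA Thr / ACA Thr — identical.
Codon 4: TAT Tyr / TAT Tyr — identical.
Codon 5: GTT Val / GTT Val — identical.
Codon 6: GCT Ala / GCC Ala — synonymous.
Codon 7: CAA Gln / CAG Gln — synonymous.
Codon 8: TCT Ser / TCT Ser — identical.
Nonsynonymous differences: 0 → same protein.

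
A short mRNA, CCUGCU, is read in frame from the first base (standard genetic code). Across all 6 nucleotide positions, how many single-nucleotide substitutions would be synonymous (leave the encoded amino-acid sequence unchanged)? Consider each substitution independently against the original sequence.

Codon 1 (CCU, Pro): 3 synonymous substitutions.
Codon 2 (GCU, Ala): 3 synonymous substitutions.
Total: 3 + 3 = 6.

6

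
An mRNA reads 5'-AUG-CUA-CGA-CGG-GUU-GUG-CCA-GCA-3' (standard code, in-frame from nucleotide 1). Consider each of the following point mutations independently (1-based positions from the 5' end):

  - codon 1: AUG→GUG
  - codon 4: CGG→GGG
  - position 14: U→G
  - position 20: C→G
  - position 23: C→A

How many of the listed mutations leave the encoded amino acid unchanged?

0

Codon 1: AUG (Met) → GUG (Val) — missense.
Codon 4: CGG (Arg) → GGG (Gly) — missense.
Codon 5: GUU (Val) → GGU (Gly) — missense.
Codon 7: CCA (Pro) → CGA (Arg) — missense.
Codon 8: GCA (Ala) → GAA (Glu) — missense.
Synonymous: 0 of 5.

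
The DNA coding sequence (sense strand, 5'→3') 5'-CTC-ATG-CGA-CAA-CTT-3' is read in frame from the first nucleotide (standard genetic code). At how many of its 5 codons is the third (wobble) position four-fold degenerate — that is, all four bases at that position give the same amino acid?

3

Codon 1 CTC (Leu): third position 4-fold.
Codon 2 ATG (Met): third position 1-fold.
Codon 3 CGA (Arg): third position 4-fold.
Codon 4 CAA (Gln): third position 2-fold.
Codon 5 CTT (Leu): third position 4-fold.
Four-fold degenerate third positions: 3.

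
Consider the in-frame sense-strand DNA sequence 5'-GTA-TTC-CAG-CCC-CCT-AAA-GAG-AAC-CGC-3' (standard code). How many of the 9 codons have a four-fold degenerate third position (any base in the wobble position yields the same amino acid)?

4

Codon 1 GTA (Val): third position 4-fold.
Codon 2 TTC (Phe): third position 2-fold.
Codon 3 CAG (Gln): third position 2-fold.
Codon 4 CCC (Pro): third position 4-fold.
Codon 5 CCT (Pro): third position 4-fold.
Codon 6 AAA (Lys): third position 2-fold.
Codon 7 GAG (Glu): third position 2-fold.
Codon 8 AAC (Asn): third position 2-fold.
Codon 9 CGC (Arg): third position 4-fold.
Four-fold degenerate third positions: 4.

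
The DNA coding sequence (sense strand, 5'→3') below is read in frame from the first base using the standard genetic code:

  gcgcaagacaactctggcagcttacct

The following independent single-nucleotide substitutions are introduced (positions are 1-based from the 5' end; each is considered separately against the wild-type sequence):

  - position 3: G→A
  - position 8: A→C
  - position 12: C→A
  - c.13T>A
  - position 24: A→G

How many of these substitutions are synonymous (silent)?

2

Codon 1: GCG (Ala) → GCA (Ala) — synonymous.
Codon 3: GAC (Asp) → GCC (Ala) — missense.
Codon 4: AAC (Asn) → AAA (Lys) — missense.
Codon 5: TCT (Ser) → ACT (Thr) — missense.
Codon 8: TTA (Leu) → TTG (Leu) — synonymous.
Synonymous: 2 of 5.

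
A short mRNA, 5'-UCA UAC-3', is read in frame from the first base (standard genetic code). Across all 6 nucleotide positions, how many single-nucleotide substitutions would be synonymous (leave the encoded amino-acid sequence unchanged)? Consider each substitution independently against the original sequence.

4

Codon 1 (UCA, Ser): 3 synonymous substitutions.
Codon 2 (UAC, Tyr): 1 synonymous substitution.
Total: 3 + 1 = 4.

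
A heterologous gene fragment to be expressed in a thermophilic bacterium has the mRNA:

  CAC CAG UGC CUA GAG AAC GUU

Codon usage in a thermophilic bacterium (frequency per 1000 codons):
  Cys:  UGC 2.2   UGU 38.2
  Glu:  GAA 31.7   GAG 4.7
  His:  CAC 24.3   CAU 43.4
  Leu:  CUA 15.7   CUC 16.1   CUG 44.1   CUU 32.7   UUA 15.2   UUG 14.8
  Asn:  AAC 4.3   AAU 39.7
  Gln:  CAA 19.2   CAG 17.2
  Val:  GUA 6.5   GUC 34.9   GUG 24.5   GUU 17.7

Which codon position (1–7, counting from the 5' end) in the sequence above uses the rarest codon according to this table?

3

Codon 1 CAC (His): 24.3 per 1000.
Codon 2 CAG (Gln): 17.2 per 1000.
Codon 3 UGC (Cys): 2.2 per 1000.
Codon 4 CUA (Leu): 15.7 per 1000.
Codon 5 GAG (Glu): 4.7 per 1000.
Codon 6 AAC (Asn): 4.3 per 1000.
Codon 7 GUU (Val): 17.7 per 1000.
Lowest frequency is 2.2 at codon 3.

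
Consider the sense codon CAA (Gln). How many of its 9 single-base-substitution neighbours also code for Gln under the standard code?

1

Position 1: none → 0 synonymous.
Position 2: none → 0 synonymous.
Position 3: CAG → 1 synonymous.
Total: 0 + 0 + 1 = 1.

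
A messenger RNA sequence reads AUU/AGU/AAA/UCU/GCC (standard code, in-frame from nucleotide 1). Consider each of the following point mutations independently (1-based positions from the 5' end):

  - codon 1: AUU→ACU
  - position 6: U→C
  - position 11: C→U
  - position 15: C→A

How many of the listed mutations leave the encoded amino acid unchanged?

Codon 1: AUU (Ile) → ACU (Thr) — missense.
Codon 2: AGU (Ser) → AGC (Ser) — synonymous.
Codon 4: UCU (Ser) → UUU (Phe) — missense.
Codon 5: GCC (Ala) → GCA (Ala) — synonymous.
Synonymous: 2 of 4.

2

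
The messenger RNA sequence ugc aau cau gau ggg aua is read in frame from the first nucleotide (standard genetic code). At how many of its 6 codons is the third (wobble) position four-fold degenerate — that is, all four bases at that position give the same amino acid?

1

Codon 1 UGC (Cys): third position 2-fold.
Codon 2 AAU (Asn): third position 2-fold.
Codon 3 CAU (His): third position 2-fold.
Codon 4 GAU (Asp): third position 2-fold.
Codon 5 GGG (Gly): third position 4-fold.
Codon 6 AUA (Ile): third position 3-fold.
Four-fold degenerate third positions: 1.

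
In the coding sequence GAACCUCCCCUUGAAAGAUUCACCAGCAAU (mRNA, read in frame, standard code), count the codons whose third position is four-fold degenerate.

4

Codon 1 GAA (Glu): third position 2-fold.
Codon 2 CCU (Pro): third position 4-fold.
Codon 3 CCC (Pro): third position 4-fold.
Codon 4 CUU (Leu): third position 4-fold.
Codon 5 GAA (Glu): third position 2-fold.
Codon 6 AGA (Arg): third position 2-fold.
Codon 7 UUC (Phe): third position 2-fold.
Codon 8 ACC (Thr): third position 4-fold.
Codon 9 AGC (Ser): third position 2-fold.
Codon 10 AAU (Asn): third position 2-fold.
Four-fold degenerate third positions: 4.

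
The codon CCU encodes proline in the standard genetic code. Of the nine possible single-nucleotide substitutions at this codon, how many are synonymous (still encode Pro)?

3

Position 1: none → 0 synonymous.
Position 2: none → 0 synonymous.
Position 3: CCC, CCA, CCG → 3 synonymous.
Total: 0 + 0 + 3 = 3.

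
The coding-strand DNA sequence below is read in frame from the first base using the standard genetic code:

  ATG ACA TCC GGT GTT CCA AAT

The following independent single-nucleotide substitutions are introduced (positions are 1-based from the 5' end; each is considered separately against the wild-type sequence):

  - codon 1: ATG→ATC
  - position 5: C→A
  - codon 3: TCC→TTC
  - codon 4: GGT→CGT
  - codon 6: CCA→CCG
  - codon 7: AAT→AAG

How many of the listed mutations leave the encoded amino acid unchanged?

Codon 1: ATG (Met) → ATC (Ile) — missense.
Codon 2: ACA (Thr) → AAA (Lys) — missense.
Codon 3: TCC (Ser) → TTC (Phe) — missense.
Codon 4: GGT (Gly) → CGT (Arg) — missense.
Codon 6: CCA (Pro) → CCG (Pro) — synonymous.
Codon 7: AAT (Asn) → AAG (Lys) — missense.
Synonymous: 1 of 6.

1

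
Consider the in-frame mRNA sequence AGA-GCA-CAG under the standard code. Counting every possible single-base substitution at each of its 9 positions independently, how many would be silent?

Codon 1 (AGA, Arg): 2 synonymous substitutions.
Codon 2 (GCA, Ala): 3 synonymous substitutions.
Codon 3 (CAG, Gln): 1 synonymous substitution.
Total: 2 + 3 + 1 = 6.

6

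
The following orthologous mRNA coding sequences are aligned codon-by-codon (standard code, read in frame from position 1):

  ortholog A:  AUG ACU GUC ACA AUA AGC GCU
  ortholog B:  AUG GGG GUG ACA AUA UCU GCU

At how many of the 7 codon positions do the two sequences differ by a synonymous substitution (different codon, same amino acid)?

Codon 1: AUG Met / AUG Met — identical.
Codon 2: ACU Thr / GGG Gly — nonsynonymous.
Codon 3: GUC Val / GUG Val — synonymous.
Codon 4: ACA Thr / ACA Thr — identical.
Codon 5: AUA Ile / AUA Ile — identical.
Codon 6: AGC Ser / UCU Ser — synonymous.
Codon 7: GCU Ala / GCU Ala — identical.
Synonymous differences: 2.

2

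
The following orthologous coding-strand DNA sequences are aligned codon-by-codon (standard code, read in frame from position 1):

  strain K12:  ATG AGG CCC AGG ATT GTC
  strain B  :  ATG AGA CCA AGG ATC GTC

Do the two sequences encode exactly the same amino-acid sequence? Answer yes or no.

yes

Codon 1: ATG Met / ATG Met — identical.
Codon 2: AGG Arg / AGA Arg — synonymous.
Codon 3: CCC Pro / CCA Pro — synonymous.
Codon 4: AGG Arg / AGG Arg — identical.
Codon 5: ATT Ile / ATC Ile — synonymous.
Codon 6: GTC Val / GTC Val — identical.
Nonsynonymous differences: 0 → same protein.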